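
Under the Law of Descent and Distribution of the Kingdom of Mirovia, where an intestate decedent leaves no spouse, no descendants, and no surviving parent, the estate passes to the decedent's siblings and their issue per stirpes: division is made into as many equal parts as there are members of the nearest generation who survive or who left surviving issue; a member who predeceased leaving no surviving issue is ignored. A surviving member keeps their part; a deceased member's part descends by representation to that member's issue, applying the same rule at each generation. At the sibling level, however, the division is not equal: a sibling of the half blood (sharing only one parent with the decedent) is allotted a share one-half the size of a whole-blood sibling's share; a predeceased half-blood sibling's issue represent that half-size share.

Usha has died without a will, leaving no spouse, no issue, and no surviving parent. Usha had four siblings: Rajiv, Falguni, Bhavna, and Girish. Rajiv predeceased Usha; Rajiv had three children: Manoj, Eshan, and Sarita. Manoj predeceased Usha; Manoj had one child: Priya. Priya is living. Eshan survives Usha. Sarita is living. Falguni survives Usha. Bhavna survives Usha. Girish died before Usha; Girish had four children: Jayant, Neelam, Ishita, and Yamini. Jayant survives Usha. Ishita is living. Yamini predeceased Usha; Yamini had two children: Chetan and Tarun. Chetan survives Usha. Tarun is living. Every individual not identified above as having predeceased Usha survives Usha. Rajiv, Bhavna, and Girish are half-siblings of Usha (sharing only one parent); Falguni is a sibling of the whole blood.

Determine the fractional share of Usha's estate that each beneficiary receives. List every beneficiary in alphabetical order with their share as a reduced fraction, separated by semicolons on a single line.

Bhavna 1/5; Chetan 1/40; Eshan 1/15; Falguni 2/5; Ishita 1/20; Jayant 1/20; Neelam 1/20; Priya 1/15; Sarita 1/15; Tarun 1/40

No spouse, descendants, or parent survives, so the estate passes to Usha's siblings per stirpes.
Half-blood siblings count for one-half the weight of whole-blood siblings at the initial division.
Dividing 1 in proportion to weights (total weight 5/2): Rajiv (weight 1/2) → 1/5; Falguni (weight 1) → 2/5; Bhavna (weight 1/2) → 1/5; Girish (weight 1/2) → 1/5.
Rajiv predeceased; the 1/5 allotted to Rajiv's branch passes to Rajiv's issue by representation.
The 1/5 is divided into 3 equal shares of 1/15 among Manoj, Eshan, Sarita.
Manoj predeceased; the 1/15 allotted to Manoj's branch passes to Manoj's issue by representation.
Priya is the sole taker at this level and receives the full 1/15.
Eshan is living and takes 1/15.
Sarita is living and takes 1/15.
Falguni is living and takes 2/5.
Bhavna is living and takes 1/5.
Girish predeceased; the 1/5 allotted to Girish's branch passes to Girish's issue by representation.
The 1/5 is divided into 4 equal shares of 1/20 among Jayant, Neelam, Ishita, Yamini.
Jayant is living and takes 1/20.
Neelam is living and takes 1/20.
Ishita is living and takes 1/20.
Yamini predeceased; the 1/20 allotted to Yamini's branch passes to Yamini's issue by representation.
The 1/20 is divided into 2 equal shares of 1/40 among Chetan, Tarun.
Chetan is living and takes 1/40.
Tarun is living and takes 1/40.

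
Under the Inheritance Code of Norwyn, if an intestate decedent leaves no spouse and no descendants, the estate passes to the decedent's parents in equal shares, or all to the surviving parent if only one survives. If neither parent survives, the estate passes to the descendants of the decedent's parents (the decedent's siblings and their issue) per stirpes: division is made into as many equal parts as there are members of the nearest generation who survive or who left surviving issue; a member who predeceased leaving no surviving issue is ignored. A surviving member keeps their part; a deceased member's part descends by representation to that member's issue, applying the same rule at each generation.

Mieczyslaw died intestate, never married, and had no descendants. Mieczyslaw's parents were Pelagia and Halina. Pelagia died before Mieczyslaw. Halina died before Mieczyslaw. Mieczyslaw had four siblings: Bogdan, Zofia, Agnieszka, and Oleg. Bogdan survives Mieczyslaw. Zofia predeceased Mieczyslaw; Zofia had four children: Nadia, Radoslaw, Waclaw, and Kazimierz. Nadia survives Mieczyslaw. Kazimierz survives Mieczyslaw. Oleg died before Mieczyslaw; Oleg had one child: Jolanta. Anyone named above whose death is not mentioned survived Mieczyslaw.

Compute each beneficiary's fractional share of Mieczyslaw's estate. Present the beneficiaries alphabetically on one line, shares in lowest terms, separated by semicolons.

Agnieszka 1/4; Bogdan 1/4; Jolanta 1/4; Kazimierz 1/16; Nadia 1/16; Radoslaw 1/16; Waclaw 1/16

Neither parent survives and there are no descendants, so the estate passes to Mieczyslaw's siblings and their issue per stirpes.
The estate is divided into 4 equal shares of 1/4 among Bogdan, Zofia, Agnieszka, Oleg.
Bogdan is living and takes 1/4.
Zofia predeceased; the 1/4 allotted to Zofia's branch passes to Zofia's issue by representation.
The 1/4 is divided into 4 equal shares of 1/16 among Nadia, Radoslaw, Waclaw, Kazimierz.
Nadia is living and takes 1/16.
Radoslaw is living and takes 1/16.
Waclaw is living and takes 1/16.
Kazimierz is living and takes 1/16.
Agnieszka is living and takes 1/4.
Oleg predeceased; the 1/4 allotted to Oleg's branch passes to Oleg's issue by representation.
Jolanta is the sole taker at this level and receives the full 1/4.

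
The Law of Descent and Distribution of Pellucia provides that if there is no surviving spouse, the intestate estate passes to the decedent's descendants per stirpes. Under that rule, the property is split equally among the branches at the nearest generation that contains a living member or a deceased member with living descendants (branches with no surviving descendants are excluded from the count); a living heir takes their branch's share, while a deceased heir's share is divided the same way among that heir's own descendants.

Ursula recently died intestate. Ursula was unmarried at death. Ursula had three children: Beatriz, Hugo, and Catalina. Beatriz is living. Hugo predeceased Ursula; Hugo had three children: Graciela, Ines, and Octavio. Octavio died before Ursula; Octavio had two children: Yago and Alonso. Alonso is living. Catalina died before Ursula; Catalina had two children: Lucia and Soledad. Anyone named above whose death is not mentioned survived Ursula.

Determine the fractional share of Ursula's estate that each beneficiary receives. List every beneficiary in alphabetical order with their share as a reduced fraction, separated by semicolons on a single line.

There is no surviving spouse, so the entire estate passes to Ursula's descendants per stirpes.
The estate is divided into 3 equal shares of 1/3 among Beatriz, Hugo, Catalina.
Beatriz is living and takes 1/3.
Hugo predeceased; the 1/3 allotted to Hugo's branch passes to Hugo's issue by representation.
The 1/3 is divided into 3 equal shares of 1/9 among Graciela, Ines, Octavio.
Graciela is living and takes 1/9.
Ines is living and takes 1/9.
Octavio predeceased; the 1/9 allotted to Octavio's branch passes to Octavio's issue by representation.
The 1/9 is divided into 2 equal shares of 1/18 among Yago, Alonso.
Yago is living and takes 1/18.
Alonso is living and takes 1/18.
Catalina predeceased; the 1/3 allotted to Catalina's branch passes to Catalina's issue by representation.
The 1/3 is divided into 2 equal shares of 1/6 among Lucia, Soledad.
Lucia is living and takes 1/6.
Soledad is living and takes 1/6.

Alonso 1/18; Beatriz 1/3; Graciela 1/9; Ines 1/9; Lucia 1/6; Soledad 1/6; Yago 1/18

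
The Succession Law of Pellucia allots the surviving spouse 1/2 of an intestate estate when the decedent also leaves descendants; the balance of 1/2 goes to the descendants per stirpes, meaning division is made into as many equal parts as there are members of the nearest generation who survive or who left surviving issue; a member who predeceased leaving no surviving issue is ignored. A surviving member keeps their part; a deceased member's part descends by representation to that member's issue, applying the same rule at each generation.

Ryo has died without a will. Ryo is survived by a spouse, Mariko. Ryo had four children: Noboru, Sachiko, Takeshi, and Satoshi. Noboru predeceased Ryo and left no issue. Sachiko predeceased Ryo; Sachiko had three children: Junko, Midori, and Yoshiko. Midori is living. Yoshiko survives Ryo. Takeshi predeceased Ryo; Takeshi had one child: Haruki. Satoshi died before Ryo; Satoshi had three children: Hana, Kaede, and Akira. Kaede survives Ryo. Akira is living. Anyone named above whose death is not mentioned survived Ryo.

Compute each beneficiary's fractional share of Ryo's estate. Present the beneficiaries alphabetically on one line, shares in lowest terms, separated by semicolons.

Akira 1/18; Hana 1/18; Haruki 1/6; Junko 1/18; Kaede 1/18; Mariko 1/2; Midori 1/18; Yoshiko 1/18

Mariko, as surviving spouse, takes 1/2.
The remaining 1/2 passes to Ryo's descendants per stirpes.
Noboru left no surviving issue, so that branch lapses and is disregarded.
The 1/2 is divided into 3 equal shares of 1/6 among Sachiko, Takeshi, Satoshi.
Sachiko predeceased; the 1/6 allotted to Sachiko's branch passes to Sachiko's issue by representation.
The 1/6 is divided into 3 equal shares of 1/18 among Junko, Midori, Yoshiko.
Junko is living and takes 1/18.
Midori is living and takes 1/18.
Yoshiko is living and takes 1/18.
Takeshi predeceased; the 1/6 allotted to Takeshi's branch passes to Takeshi's issue by representation.
Haruki is the sole taker at this level and receives the full 1/6.
Satoshi predeceased; the 1/6 allotted to Satoshi's branch passes to Satoshi's issue by representation.
The 1/6 is divided into 3 equal shares of 1/18 among Hana, Kaede, Akira.
Hana is living and takes 1/18.
Kaede is living and takes 1/18.
Akira is living and takes 1/18.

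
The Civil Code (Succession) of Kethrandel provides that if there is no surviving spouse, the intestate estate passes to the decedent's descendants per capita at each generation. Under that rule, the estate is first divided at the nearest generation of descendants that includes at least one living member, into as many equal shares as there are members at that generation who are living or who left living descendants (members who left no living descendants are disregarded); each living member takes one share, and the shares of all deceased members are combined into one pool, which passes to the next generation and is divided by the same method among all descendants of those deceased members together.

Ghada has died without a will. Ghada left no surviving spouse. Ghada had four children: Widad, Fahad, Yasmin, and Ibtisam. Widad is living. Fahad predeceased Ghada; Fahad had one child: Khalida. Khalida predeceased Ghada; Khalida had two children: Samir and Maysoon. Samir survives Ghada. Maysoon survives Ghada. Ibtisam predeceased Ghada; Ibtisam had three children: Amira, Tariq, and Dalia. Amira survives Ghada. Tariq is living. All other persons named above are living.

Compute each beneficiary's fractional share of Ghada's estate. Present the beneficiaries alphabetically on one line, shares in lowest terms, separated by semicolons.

Amira 1/8; Dalia 1/8; Maysoon 1/16; Samir 1/16; Tariq 1/8; Widad 1/4; Yasmin 1/4

There is no surviving spouse, so the entire estate passes to Ghada's descendants per capita at each generation.
At generation 1 (Widad, Fahad, Yasmin, Ibtisam) there are 4 shares of (1)/4 = 1/4 each.
Living: Widad and Yasmin — each takes 1/4.
Deceased: Fahad and Ibtisam. Their combined 1/2 is pooled and carried to generation 2.
At generation 2 (Khalida, Amira, Tariq, Dalia) there are 4 shares of (1/2)/4 = 1/8 each.
Living: Amira, Tariq, and Dalia — each takes 1/8.
Deceased: Khalida. That 1/8 share is carried to generation 3.
At generation 3 (Samir, Maysoon) there are 2 shares of (1/8)/2 = 1/16 each.
Living: Samir and Maysoon — each takes 1/16.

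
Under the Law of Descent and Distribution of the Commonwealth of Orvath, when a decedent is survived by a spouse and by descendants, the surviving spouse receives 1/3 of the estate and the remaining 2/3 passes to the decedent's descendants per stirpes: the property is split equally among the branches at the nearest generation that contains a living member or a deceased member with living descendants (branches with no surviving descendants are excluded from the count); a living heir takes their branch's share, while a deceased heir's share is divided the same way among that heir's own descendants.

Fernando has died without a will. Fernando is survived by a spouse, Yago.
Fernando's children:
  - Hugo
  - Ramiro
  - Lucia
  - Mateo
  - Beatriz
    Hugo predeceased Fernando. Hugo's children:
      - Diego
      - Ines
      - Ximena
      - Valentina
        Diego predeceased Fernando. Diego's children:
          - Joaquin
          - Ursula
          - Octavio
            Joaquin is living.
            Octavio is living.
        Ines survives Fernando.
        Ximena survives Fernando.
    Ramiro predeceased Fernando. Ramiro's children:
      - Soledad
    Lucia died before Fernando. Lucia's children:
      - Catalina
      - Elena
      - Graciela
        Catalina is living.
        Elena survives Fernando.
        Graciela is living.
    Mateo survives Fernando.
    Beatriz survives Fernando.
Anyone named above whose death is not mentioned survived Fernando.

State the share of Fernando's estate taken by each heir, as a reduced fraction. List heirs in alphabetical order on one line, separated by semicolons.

Beatriz 2/15; Catalina 2/45; Elena 2/45; Graciela 2/45; Ines 1/30; Joaquin 1/90; Mateo 2/15; Octavio 1/90; Soledad 2/15; Ursula 1/90; Valentina 1/30; Ximena 1/30; Yago 1/3

Yago, as surviving spouse, takes 1/3.
The remaining 2/3 passes to Fernando's descendants per stirpes.
The 2/3 is divided into 5 equal shares of 2/15 among Hugo, Ramiro, Lucia, Mateo, Beatriz.
Hugo predeceased; the 2/15 allotted to Hugo's branch passes to Hugo's issue by representation.
The 2/15 is divided into 4 equal shares of 1/30 among Diego, Ines, Ximena, Valentina.
Diego predeceased; the 1/30 allotted to Diego's branch passes to Diego's issue by representation.
The 1/30 is divided into 3 equal shares of 1/90 among Joaquin, Ursula, Octavio.
Joaquin is living and takes 1/90.
Ursula is living and takes 1/90.
Octavio is living and takes 1/90.
Ines is living and takes 1/30.
Ximena is living and takes 1/30.
Valentina is living and takes 1/30.
Ramiro predeceased; the 2/15 allotted to Ramiro's branch passes to Ramiro's issue by representation.
Soledad is the sole taker at this level and receives the full 2/15.
Lucia predeceased; the 2/15 allotted to Lucia's branch passes to Lucia's issue by representation.
The 2/15 is divided into 3 equal shares of 2/45 among Catalina, Elena, Graciela.
Catalina is living and takes 2/45.
Elena is living and takes 2/45.
Graciela is living and takes 2/45.
Mateo is living and takes 2/15.
Beatriz is living and takes 2/15.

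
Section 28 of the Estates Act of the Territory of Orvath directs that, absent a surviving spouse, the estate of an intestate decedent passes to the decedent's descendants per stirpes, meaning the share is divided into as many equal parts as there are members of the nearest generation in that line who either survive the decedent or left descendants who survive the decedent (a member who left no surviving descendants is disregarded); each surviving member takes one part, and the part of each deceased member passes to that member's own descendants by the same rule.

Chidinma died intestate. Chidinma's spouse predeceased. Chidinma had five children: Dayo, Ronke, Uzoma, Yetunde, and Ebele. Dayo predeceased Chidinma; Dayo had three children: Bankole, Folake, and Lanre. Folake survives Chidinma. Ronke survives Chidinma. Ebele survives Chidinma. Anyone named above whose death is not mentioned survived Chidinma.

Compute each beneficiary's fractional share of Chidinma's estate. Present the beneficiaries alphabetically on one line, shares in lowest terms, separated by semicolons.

Bankole 1/15; Ebele 1/5; Folake 1/15; Lanre 1/15; Ronke 1/5; Uzoma 1/5; Yetunde 1/5

There is no surviving spouse, so the entire estate passes to Chidinma's descendants per stirpes.
The estate is divided into 5 equal shares of 1/5 among Dayo, Ronke, Uzoma, Yetunde, Ebele.
Dayo predeceased; the 1/5 allotted to Dayo's branch passes to Dayo's issue by representation.
The 1/5 is divided into 3 equal shares of 1/15 among Bankole, Folake, Lanre.
Bankole is living and takes 1/15.
Folake is living and takes 1/15.
Lanre is living and takes 1/15.
Ronke is living and takes 1/5.
Uzoma is living and takes 1/5.
Yetunde is living and takes 1/5.
Ebele is living and takes 1/5.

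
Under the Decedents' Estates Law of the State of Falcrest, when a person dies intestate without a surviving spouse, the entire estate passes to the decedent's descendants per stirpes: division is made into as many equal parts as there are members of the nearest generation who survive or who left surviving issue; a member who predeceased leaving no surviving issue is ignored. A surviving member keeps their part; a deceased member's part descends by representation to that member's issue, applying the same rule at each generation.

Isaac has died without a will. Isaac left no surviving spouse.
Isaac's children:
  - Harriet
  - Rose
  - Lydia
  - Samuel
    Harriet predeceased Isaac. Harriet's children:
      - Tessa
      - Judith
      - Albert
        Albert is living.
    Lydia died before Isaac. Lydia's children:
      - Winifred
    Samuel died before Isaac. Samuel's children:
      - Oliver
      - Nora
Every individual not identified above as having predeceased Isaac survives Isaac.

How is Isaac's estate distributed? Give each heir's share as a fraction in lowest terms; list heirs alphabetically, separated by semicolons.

Albert 1/12; Judith 1/12; Nora 1/8; Oliver 1/8; Rose 1/4; Tessa 1/12; Winifred 1/4

There is no surviving spouse, so the entire estate passes to Isaac's descendants per stirpes.
The estate is divided into 4 equal shares of 1/4 among Harriet, Rose, Lydia, Samuel.
Harriet predeceased; the 1/4 allotted to Harriet's branch passes to Harriet's issue by representation.
The 1/4 is divided into 3 equal shares of 1/12 among Tessa, Judith, Albert.
Tessa is living and takes 1/12.
Judith is living and takes 1/12.
Albert is living and takes 1/12.
Rose is living and takes 1/4.
Lydia predeceased; the 1/4 allotted to Lydia's branch passes to Lydia's issue by representation.
Winifred is the sole taker at this level and receives the full 1/4.
Samuel predeceased; the 1/4 allotted to Samuel's branch passes to Samuel's issue by representation.
The 1/4 is divided into 2 equal shares of 1/8 among Oliver, Nora.
Oliver is living and takes 1/8.
Nora is living and takes 1/8.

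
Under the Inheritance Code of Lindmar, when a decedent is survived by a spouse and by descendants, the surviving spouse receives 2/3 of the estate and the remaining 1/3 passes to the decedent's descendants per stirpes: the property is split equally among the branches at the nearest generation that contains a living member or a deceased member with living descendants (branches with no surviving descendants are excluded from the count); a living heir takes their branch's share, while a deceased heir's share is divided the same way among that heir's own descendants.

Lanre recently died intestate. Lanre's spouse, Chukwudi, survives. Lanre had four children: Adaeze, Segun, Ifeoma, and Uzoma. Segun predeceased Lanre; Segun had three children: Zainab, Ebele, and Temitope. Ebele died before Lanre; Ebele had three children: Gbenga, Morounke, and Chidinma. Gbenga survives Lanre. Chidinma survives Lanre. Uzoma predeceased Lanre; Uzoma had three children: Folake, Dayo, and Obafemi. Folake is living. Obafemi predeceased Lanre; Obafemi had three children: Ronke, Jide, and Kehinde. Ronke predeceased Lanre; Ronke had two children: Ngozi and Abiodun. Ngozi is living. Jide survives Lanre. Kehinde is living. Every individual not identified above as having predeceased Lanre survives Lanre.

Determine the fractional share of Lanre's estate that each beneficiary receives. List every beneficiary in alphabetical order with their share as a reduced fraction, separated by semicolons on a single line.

Abiodun 1/216; Adaeze 1/12; Chidinma 1/108; Chukwudi 2/3; Dayo 1/36; Folake 1/36; Gbenga 1/108; Ifeoma 1/12; Jide 1/108; Kehinde 1/108; Morounke 1/108; Ngozi 1/216; Temitope 1/36; Zainab 1/36

Chukwudi, as surviving spouse, takes 2/3.
The remaining 1/3 passes to Lanre's descendants per stirpes.
The 1/3 is divided into 4 equal shares of 1/12 among Adaeze, Segun, Ifeoma, Uzoma.
Adaeze is living and takes 1/12.
Segun predeceased; the 1/12 allotted to Segun's branch passes to Segun's issue by representation.
The 1/12 is divided into 3 equal shares of 1/36 among Zainab, Ebele, Temitope.
Zainab is living and takes 1/36.
Ebele predeceased; the 1/36 allotted to Ebele's branch passes to Ebele's issue by representation.
The 1/36 is divided into 3 equal shares of 1/108 among Gbenga, Morounke, Chidinma.
Gbenga is living and takes 1/108.
Morounke is living and takes 1/108.
Chidinma is living and takes 1/108.
Temitope is living and takes 1/36.
Ifeoma is living and takes 1/12.
Uzoma predeceased; the 1/12 allotted to Uzoma's branch passes to Uzoma's issue by representation.
The 1/12 is divided into 3 equal shares of 1/36 among Folake, Dayo, Obafemi.
Folake is living and takes 1/36.
Dayo is living and takes 1/36.
Obafemi predeceased; the 1/36 allotted to Obafemi's branch passes to Obafemi's issue by representation.
The 1/36 is divided into 3 equal shares of 1/108 among Ronke, Jide, Kehinde.
Ronke predeceased; the 1/108 allotted to Ronke's branch passes to Ronke's issue by representation.
The 1/108 is divided into 2 equal shares of 1/216 among Ngozi, Abiodun.
Ngozi is living and takes 1/216.
Abiodun is living and takes 1/216.
Jide is living and takes 1/108.
Kehinde is living and takes 1/108.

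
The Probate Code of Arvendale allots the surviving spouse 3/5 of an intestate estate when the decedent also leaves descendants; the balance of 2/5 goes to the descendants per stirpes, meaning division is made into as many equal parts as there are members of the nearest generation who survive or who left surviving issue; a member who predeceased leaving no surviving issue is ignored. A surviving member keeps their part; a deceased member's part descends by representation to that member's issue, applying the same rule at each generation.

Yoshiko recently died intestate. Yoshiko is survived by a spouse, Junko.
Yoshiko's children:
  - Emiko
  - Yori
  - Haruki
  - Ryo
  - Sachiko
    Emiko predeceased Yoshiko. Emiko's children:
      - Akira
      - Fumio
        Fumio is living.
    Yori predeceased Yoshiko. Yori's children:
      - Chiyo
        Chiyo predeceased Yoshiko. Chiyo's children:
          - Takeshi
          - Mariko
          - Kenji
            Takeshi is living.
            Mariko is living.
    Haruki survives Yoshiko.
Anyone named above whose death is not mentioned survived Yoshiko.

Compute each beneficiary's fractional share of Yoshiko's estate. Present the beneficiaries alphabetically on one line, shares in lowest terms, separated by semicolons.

Akira 1/25; Fumio 1/25; Haruki 2/25; Junko 3/5; Kenji 2/75; Mariko 2/75; Ryo 2/25; Sachiko 2/25; Takeshi 2/75

Junko, as surviving spouse, takes 3/5.
The remaining 2/5 passes to Yoshiko's descendants per stirpes.
The 2/5 is divided into 5 equal shares of 2/25 among Emiko, Yori, Haruki, Ryo, Sachiko.
Emiko predeceased; the 2/25 allotted to Emiko's branch passes to Emiko's issue by representation.
The 2/25 is divided into 2 equal shares of 1/25 among Akira, Fumio.
Akira is living and takes 1/25.
Fumio is living and takes 1/25.
Yori predeceased; the 2/25 allotted to Yori's branch passes to Yori's issue by representation.
Chiyo's line is the sole branch at this level, so the full 2/25 passes to Chiyo's issue by representation.
The 2/25 is divided into 3 equal shares of 2/75 among Takeshi, Mariko, Kenji.
Takeshi is living and takes 2/75.
Mariko is living and takes 2/75.
Kenji is living and takes 2/75.
Haruki is living and takes 2/25.
Ryo is living and takes 2/25.
Sachiko is living and takes 2/25.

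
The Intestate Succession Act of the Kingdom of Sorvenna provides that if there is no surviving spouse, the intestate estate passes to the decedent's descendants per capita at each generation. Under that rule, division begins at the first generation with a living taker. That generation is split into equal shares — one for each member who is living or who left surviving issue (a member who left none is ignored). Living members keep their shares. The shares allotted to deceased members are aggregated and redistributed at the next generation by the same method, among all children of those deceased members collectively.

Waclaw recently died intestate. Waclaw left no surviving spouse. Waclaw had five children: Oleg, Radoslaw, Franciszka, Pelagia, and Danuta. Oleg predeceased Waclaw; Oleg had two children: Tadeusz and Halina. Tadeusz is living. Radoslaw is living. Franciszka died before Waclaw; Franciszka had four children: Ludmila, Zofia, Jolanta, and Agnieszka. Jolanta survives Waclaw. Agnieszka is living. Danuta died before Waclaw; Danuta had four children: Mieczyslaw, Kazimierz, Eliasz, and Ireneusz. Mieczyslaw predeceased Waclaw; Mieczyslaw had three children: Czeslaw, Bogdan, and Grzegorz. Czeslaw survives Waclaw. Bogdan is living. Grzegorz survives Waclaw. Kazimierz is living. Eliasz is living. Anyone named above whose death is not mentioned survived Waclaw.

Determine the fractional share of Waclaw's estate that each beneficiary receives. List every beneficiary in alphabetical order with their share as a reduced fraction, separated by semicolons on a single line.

Agnieszka 3/50; Bogdan 1/50; Czeslaw 1/50; Eliasz 3/50; Grzegorz 1/50; Halina 3/50; Ireneusz 3/50; Jolanta 3/50; Kazimierz 3/50; Ludmila 3/50; Pelagia 1/5; Radoslaw 1/5; Tadeusz 3/50; Zofia 3/50

There is no surviving spouse, so the entire estate passes to Waclaw's descendants per capita at each generation.
At generation 1 (Oleg, Radoslaw, Franciszka, Pelagia, Danuta) there are 5 shares of (1)/5 = 1/5 each.
Living: Radoslaw and Pelagia — each takes 1/5.
Deceased: Oleg, Franciszka, and Danuta. Their combined 3/5 is pooled and carried to generation 2.
At generation 2 (Tadeusz, Halina, Ludmila, Zofia, Jolanta, Agnieszka, Mieczyslaw, Kazimierz, Eliasz, Ireneusz) there are 10 shares of (3/5)/10 = 3/50 each.
Living: Tadeusz, Halina, Ludmila, Zofia, Jolanta, Agnieszka, Kazimierz, Eliasz, and Ireneusz — each takes 3/50.
Deceased: Mieczyslaw. That 3/50 share is carried to generation 3.
At generation 3 (Czeslaw, Bogdan, Grzegorz) there are 3 shares of (3/50)/3 = 1/50 each.
Living: Czeslaw, Bogdan, and Grzegorz — each takes 1/50.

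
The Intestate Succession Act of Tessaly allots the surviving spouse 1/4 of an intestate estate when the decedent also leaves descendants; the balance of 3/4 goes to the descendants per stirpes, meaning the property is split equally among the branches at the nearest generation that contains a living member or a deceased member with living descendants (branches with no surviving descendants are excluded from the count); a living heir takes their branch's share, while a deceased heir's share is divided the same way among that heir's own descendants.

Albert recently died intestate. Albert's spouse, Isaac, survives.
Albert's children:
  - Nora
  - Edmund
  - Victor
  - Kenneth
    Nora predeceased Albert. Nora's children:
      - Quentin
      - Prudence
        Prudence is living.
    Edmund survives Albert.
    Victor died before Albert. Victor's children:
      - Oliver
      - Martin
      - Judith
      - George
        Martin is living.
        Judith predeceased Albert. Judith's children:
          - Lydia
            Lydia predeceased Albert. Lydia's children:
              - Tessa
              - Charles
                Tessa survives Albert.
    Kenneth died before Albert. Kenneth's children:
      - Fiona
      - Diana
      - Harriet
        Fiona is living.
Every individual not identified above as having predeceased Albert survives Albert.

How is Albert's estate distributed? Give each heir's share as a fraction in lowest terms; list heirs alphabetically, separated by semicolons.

Isaac, as surviving spouse, takes 1/4.
The remaining 3/4 passes to Albert's descendants per stirpes.
The 3/4 is divided into 4 equal shares of 3/16 among Nora, Edmund, Victor, Kenneth.
Nora predeceased; the 3/16 allotted to Nora's branch passes to Nora's issue by representation.
The 3/16 is divided into 2 equal shares of 3/32 among Quentin, Prudence.
Quentin is living and takes 3/32.
Prudence is living and takes 3/32.
Edmund is living and takes 3/16.
Victor predeceased; the 3/16 allotted to Victor's branch passes to Victor's issue by representation.
The 3/16 is divided into 4 equal shares of 3/64 among Oliver, Martin, Judith, George.
Oliver is living and takes 3/64.
Martin is living and takes 3/64.
Judith predeceased; the 3/64 allotted to Judith's branch passes to Judith's issue by representation.
Lydia's line is the sole branch at this level, so the full 3/64 passes to Lydia's issue by representation.
The 3/64 is divided into 2 equal shares of 3/128 among Tessa, Charles.
Tessa is living and takes 3/128.
Charles is living and takes 3/128.
George is living and takes 3/64.
Kenneth predeceased; the 3/16 allotted to Kenneth's branch passes to Kenneth's issue by representation.
The 3/16 is divided into 3 equal shares of 1/16 among Fiona, Diana, Harriet.
Fiona is living and takes 1/16.
Diana is living and takes 1/16.
Harriet is living and takes 1/16.

Charles 3/128; Diana 1/16; Edmund 3/16; Fiona 1/16; George 3/64; Harriet 1/16; Isaac 1/4; Martin 3/64; Oliver 3/64; Prudence 3/32; Quentin 3/32; Tessa 3/128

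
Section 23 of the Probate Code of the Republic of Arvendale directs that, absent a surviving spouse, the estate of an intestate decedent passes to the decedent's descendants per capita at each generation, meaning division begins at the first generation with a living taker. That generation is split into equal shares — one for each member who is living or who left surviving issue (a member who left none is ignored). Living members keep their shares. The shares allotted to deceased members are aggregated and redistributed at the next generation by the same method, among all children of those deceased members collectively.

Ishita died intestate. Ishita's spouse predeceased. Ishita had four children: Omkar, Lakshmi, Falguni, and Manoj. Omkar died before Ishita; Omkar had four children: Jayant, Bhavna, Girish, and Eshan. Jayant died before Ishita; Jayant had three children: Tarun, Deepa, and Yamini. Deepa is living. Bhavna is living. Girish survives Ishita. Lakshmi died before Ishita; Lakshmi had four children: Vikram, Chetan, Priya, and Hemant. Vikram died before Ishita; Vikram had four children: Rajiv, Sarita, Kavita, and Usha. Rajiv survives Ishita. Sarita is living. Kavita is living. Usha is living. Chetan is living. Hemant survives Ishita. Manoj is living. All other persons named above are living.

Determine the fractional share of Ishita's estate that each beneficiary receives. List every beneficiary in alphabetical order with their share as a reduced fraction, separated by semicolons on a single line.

Bhavna 1/16; Chetan 1/16; Deepa 1/56; Eshan 1/16; Falguni 1/4; Girish 1/16; Hemant 1/16; Kavita 1/56; Manoj 1/4; Priya 1/16; Rajiv 1/56; Sarita 1/56; Tarun 1/56; Usha 1/56; Yamini 1/56

There is no surviving spouse, so the entire estate passes to Ishita's descendants per capita at each generation.
At generation 1 (Omkar, Lakshmi, Falguni, Manoj) there are 4 shares of (1)/4 = 1/4 each.
Living: Falguni and Manoj — each takes 1/4.
Deceased: Omkar and Lakshmi. Their combined 1/2 is pooled and carried to generation 2.
At generation 2 (Jayant, Bhavna, Girish, Eshan, Vikram, Chetan, Priya, Hemant) there are 8 shares of (1/2)/8 = 1/16 each.
Living: Bhavna, Girish, Eshan, Chetan, Priya, and Hemant — each takes 1/16.
Deceased: Jayant and Vikram. Their combined 1/8 is pooled and carried to generation 3.
At generation 3 (Tarun, Deepa, Yamini, Rajiv, Sarita, Kavita, Usha) there are 7 shares of (1/8)/7 = 1/56 each.
Living: Tarun, Deepa, Yamini, Rajiv, Sarita, Kavita, and Usha — each takes 1/56.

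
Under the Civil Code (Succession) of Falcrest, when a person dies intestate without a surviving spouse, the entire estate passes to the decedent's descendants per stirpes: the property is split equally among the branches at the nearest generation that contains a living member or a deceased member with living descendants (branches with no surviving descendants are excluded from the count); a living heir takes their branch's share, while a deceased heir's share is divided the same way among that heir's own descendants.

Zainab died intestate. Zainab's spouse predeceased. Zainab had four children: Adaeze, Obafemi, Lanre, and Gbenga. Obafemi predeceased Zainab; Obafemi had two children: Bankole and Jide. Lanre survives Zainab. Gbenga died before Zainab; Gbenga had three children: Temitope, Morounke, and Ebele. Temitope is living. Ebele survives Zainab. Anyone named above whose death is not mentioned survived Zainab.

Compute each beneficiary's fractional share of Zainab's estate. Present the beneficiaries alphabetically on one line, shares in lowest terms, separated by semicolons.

Adaeze 1/4; Bankole 1/8; Ebele 1/12; Jide 1/8; Lanre 1/4; Morounke 1/12; Temitope 1/12

There is no surviving spouse, so the entire estate passes to Zainab's descendants per stirpes.
The estate is divided into 4 equal shares of 1/4 among Adaeze, Obafemi, Lanre, Gbenga.
Adaeze is living and takes 1/4.
Obafemi predeceased; the 1/4 allotted to Obafemi's branch passes to Obafemi's issue by representation.
The 1/4 is divided into 2 equal shares of 1/8 among Bankole, Jide.
Bankole is living and takes 1/8.
Jide is living and takes 1/8.
Lanre is living and takes 1/4.
Gbenga predeceased; the 1/4 allotted to Gbenga's branch passes to Gbenga's issue by representation.
The 1/4 is divided into 3 equal shares of 1/12 among Temitope, Morounke, Ebele.
Temitope is living and takes 1/12.
Morounke is living and takes 1/12.
Ebele is living and takes 1/12.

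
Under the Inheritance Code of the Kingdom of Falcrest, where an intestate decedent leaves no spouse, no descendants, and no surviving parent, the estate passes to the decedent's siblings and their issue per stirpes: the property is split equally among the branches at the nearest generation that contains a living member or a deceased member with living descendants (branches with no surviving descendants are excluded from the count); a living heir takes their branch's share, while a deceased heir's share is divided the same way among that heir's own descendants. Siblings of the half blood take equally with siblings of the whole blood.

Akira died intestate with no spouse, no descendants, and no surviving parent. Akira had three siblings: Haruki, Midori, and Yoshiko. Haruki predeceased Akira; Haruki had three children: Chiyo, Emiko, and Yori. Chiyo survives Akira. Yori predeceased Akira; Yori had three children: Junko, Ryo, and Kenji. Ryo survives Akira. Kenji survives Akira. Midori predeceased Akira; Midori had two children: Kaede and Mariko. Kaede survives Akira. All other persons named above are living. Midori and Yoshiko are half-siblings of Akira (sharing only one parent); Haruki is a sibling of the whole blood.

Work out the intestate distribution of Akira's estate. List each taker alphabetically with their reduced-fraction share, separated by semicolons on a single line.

No spouse, descendants, or parent survives, so the estate passes to Akira's siblings per stirpes.
Half-blood and whole-blood siblings take equally under the stated rule.
The estate is divided into 3 equal shares of 1/3 among Haruki, Midori, Yoshiko.
Haruki predeceased; the 1/3 allotted to Haruki's branch passes to Haruki's issue by representation.
The 1/3 is divided into 3 equal shares of 1/9 among Chiyo, Emiko, Yori.
Chiyo is living and takes 1/9.
Emiko is living and takes 1/9.
Yori predeceased; the 1/9 allotted to Yori's branch passes to Yori's issue by representation.
The 1/9 is divided into 3 equal shares of 1/27 among Junko, Ryo, Kenji.
Junko is living and takes 1/27.
Ryo is living and takes 1/27.
Kenji is living and takes 1/27.
Midori predeceased; the 1/3 allotted to Midori's branch passes to Midori's issue by representation.
The 1/3 is divided into 2 equal shares of 1/6 among Kaede, Mariko.
Kaede is living and takes 1/6.
Mariko is living and takes 1/6.
Yoshiko is living and takes 1/3.

Chiyo 1/9; Emiko 1/9; Junko 1/27; Kaede 1/6; Kenji 1/27; Mariko 1/6; Ryo 1/27; Yoshiko 1/3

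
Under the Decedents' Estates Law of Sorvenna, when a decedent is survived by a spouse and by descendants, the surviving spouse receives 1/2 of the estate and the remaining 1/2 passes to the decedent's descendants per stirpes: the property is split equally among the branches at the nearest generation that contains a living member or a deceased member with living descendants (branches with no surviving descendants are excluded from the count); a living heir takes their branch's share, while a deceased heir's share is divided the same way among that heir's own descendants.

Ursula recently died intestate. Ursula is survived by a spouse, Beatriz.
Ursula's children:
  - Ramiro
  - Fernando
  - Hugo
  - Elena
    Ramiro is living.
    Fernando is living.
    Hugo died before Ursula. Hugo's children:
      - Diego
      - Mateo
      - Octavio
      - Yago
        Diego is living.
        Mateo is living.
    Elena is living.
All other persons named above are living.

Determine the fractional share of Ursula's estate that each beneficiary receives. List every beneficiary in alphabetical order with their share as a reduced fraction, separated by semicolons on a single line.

Beatriz, as surviving spouse, takes 1/2.
The remaining 1/2 passes to Ursula's descendants per stirpes.
The 1/2 is divided into 4 equal shares of 1/8 among Ramiro, Fernando, Hugo, Elena.
Ramiro is living and takes 1/8.
Fernando is living and takes 1/8.
Hugo predeceased; the 1/8 allotted to Hugo's branch passes to Hugo's issue by representation.
The 1/8 is divided into 4 equal shares of 1/32 among Diego, Mateo, Octavio, Yago.
Diego is living and takes 1/32.
Mateo is living and takes 1/32.
Octavio is living and takes 1/32.
Yago is living and takes 1/32.
Elena is living and takes 1/8.

Beatriz 1/2; Diego 1/32; Elena 1/8; Fernando 1/8; Mateo 1/32; Octavio 1/32; Ramiro 1/8; Yago 1/32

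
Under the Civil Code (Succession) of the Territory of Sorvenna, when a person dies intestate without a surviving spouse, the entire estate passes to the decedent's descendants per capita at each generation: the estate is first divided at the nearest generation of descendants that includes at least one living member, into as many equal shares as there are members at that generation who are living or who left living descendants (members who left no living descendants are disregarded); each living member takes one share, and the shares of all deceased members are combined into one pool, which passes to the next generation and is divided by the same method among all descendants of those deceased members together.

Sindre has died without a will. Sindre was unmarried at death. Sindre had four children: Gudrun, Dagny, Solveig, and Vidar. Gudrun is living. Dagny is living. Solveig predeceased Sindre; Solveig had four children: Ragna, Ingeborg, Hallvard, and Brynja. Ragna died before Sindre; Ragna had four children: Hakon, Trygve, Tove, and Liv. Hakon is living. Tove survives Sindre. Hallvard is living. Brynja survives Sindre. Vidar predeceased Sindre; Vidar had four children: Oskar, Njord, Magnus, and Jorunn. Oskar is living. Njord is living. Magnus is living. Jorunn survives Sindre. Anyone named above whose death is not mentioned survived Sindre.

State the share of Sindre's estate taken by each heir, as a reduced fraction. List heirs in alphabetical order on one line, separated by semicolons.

Brynja 1/16; Dagny 1/4; Gudrun 1/4; Hakon 1/64; Hallvard 1/16; Ingeborg 1/16; Jorunn 1/16; Liv 1/64; Magnus 1/16; Njord 1/16; Oskar 1/16; Tove 1/64; Trygve 1/64

There is no surviving spouse, so the entire estate passes to Sindre's descendants per capita at each generation.
At generation 1 (Gudrun, Dagny, Solveig, Vidar) there are 4 shares of (1)/4 = 1/4 each.
Living: Gudrun and Dagny — each takes 1/4.
Deceased: Solveig and Vidar. Their combined 1/2 is pooled and carried to generation 2.
At generation 2 (Ragna, Ingeborg, Hallvard, Brynja, Oskar, Njord, Magnus, Jorunn) there are 8 shares of (1/2)/8 = 1/16 each.
Living: Ingeborg, Hallvard, Brynja, Oskar, Njord, Magnus, and Jorunn — each takes 1/16.
Deceased: Ragna. That 1/16 share is carried to generation 3.
At generation 3 (Hakon, Trygve, Tove, Liv) there are 4 shares of (1/16)/4 = 1/64 each.
Living: Hakon, Trygve, Tove, and Liv — each takes 1/64.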